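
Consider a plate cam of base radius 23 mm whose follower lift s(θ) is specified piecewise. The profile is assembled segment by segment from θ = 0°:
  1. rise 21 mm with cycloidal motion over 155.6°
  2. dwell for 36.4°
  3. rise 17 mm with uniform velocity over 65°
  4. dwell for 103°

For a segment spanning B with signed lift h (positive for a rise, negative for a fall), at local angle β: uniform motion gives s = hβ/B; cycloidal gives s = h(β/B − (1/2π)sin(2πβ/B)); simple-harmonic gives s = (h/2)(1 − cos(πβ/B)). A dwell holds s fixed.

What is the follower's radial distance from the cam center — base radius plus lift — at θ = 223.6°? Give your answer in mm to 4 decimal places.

seg 1 [0°–155.6°] cycloidal, h=21: full span → s += 21 → s = 21.0000
seg 2 [155.6°–192°] dwell: s stays 21.0000
seg 3 [192°–257°] uniform, h=17: θ=223.6° here. β=31.6, B=65. 17·31.6/65 = 8.2646 → s = 29.2646
radial distance = base radius + s = 23 + 29.2646 = 52.2646

52.2646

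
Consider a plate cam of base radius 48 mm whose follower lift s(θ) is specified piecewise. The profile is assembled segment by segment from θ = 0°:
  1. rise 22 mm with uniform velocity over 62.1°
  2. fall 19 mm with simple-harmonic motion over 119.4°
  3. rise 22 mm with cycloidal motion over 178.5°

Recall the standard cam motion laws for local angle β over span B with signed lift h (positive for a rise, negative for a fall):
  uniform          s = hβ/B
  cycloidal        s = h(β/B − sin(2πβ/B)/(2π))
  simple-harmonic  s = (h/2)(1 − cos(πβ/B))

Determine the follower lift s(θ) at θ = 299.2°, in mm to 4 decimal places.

seg 1 [0°–62.1°] uniform, h=22: full span → s += 22 → s = 22.0000
seg 2 [62.1°–181.5°] simple-harmonic, h=-19: full span → s += -19 → s = 3.0000
seg 3 [181.5°–360°] cycloidal, h=22: θ=299.2° here. β=117.7, B=178.5. 22·(0.6594 − sin(2π·0.6594)/(2π)) = 17.4555 → s = 20.4555

20.4555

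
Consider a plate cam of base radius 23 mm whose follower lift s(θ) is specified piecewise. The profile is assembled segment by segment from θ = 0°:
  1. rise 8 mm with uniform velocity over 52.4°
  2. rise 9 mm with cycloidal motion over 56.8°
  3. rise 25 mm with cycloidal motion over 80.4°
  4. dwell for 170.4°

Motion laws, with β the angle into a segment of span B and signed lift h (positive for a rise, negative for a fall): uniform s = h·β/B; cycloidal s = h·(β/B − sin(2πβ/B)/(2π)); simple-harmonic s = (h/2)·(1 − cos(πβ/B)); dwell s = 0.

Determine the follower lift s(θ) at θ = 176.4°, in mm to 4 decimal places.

seg 1 [0°–52.4°] uniform, h=8: full span → s += 8 → s = 8.0000
seg 2 [52.4°–109.2°] cycloidal, h=9: full span → s += 9 → s = 17.0000
seg 3 [109.2°–189.6°] cycloidal, h=25: θ=176.4° here. β=67.2, B=80.4. 25·(0.8358 − sin(2π·0.8358)/(2π)) = 24.3098 → s = 41.3098

41.3098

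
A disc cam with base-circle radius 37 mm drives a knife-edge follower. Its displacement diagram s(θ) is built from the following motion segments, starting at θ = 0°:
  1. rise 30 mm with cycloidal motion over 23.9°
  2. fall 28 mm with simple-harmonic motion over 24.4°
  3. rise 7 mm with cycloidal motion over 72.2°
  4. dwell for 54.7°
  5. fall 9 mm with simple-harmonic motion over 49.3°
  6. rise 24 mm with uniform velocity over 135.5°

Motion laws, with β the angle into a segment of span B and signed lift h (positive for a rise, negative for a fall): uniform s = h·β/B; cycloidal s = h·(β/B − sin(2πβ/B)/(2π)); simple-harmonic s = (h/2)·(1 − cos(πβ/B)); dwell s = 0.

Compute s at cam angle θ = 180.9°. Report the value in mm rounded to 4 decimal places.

seg 1 [0°–23.9°] cycloidal, h=30: full span → s += 30 → s = 30.0000
seg 2 [23.9°–48.3°] simple-harmonic, h=-28: full span → s += -28 → s = 2.0000
seg 3 [48.3°–120.5°] cycloidal, h=7: full span → s += 7 → s = 9.0000
seg 4 [120.5°–175.2°] dwell: s stays 9.0000
seg 5 [175.2°–224.5°] simple-harmonic, h=-9: θ=180.9° here. β=5.7, B=49.3. -9/2·(1 − cos(π·0.1156)) = -0.2936 → s = 8.7064

8.7064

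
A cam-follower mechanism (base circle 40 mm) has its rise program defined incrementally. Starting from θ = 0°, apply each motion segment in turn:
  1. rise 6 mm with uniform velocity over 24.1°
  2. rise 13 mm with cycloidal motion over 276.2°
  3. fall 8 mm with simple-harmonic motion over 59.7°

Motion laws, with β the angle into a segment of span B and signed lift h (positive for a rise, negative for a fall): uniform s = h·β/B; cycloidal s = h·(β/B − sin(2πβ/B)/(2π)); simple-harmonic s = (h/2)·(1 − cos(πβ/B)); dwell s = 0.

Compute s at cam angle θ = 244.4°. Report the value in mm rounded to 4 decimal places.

seg 1 [0°–24.1°] uniform, h=6: full span → s += 6 → s = 6.0000
seg 2 [24.1°–300.3°] cycloidal, h=13: θ=244.4° here. β=220.3, B=276.2. 13·(0.7976 − sin(2π·0.7976)/(2π)) = 12.3461 → s = 18.3461

18.3461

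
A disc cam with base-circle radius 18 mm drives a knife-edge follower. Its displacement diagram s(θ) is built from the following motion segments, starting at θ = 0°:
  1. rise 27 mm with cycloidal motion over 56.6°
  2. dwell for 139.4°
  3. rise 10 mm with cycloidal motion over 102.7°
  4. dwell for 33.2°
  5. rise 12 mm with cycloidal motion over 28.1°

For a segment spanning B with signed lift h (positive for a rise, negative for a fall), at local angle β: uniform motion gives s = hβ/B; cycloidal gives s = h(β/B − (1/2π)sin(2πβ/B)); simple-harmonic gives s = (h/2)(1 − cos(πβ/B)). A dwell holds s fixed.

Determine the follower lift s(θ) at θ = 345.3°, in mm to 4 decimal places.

seg 1 [0°–56.6°] cycloidal, h=27: full span → s += 27 → s = 27.0000
seg 2 [56.6°–196°] dwell: s stays 27.0000
seg 3 [196°–298.7°] cycloidal, h=10: full span → s += 10 → s = 37.0000
seg 4 [298.7°–331.9°] dwell: s stays 37.0000
seg 5 [331.9°–360°] cycloidal, h=12: θ=345.3° here. β=13.4, B=28.1. 12·(0.4769 − sin(2π·0.4769)/(2π)) = 5.4458 → s = 42.4458

42.4458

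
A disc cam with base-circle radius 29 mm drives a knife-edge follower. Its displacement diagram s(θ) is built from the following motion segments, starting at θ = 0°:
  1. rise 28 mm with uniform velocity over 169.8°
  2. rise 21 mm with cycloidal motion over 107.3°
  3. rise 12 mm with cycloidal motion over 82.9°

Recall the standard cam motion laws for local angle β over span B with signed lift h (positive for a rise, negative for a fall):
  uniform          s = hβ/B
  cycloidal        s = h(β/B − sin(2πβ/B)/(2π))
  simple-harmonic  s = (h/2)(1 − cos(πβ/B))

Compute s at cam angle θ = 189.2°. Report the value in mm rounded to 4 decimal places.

seg 1 [0°–169.8°] uniform, h=28: full span → s += 28 → s = 28.0000
seg 2 [169.8°–277.1°] cycloidal, h=21: θ=189.2° here. β=19.4, B=107.3. 21·(0.1808 − sin(2π·0.1808)/(2π)) = 0.7655 → s = 28.7655

28.7655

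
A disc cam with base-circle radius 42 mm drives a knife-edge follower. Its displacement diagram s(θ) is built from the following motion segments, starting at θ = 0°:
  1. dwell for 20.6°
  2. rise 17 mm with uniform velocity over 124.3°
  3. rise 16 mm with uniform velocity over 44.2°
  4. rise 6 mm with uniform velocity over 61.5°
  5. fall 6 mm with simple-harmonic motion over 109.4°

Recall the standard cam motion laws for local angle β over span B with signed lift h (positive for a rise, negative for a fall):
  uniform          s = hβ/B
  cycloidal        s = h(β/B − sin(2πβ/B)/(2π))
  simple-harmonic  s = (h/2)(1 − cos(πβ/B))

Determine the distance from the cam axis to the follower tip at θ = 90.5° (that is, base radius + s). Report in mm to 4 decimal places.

seg 1 [0°–20.6°] dwell: s stays 0.0000
seg 2 [20.6°–144.9°] uniform, h=17: θ=90.5° here. β=69.9, B=124.3. 17·69.9/124.3 = 9.5599 → s = 9.5599
radial distance = base radius + s = 42 + 9.5599 = 51.5599

51.5599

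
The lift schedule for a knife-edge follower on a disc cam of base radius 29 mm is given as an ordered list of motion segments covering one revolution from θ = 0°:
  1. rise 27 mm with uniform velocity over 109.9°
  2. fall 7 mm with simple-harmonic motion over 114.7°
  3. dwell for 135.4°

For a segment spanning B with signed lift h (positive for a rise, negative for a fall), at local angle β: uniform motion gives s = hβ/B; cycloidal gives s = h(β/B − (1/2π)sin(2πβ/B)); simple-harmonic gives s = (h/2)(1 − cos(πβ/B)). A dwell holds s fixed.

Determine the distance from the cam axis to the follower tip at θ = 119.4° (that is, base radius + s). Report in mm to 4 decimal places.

seg 1 [0°–109.9°] uniform, h=27: full span → s += 27 → s = 27.0000
seg 2 [109.9°–224.6°] simple-harmonic, h=-7: θ=119.4° here. β=9.5, B=114.7. -7/2·(1 − cos(π·0.0828)) = -0.1178 → s = 26.8822
radial distance = base radius + s = 29 + 26.8822 = 55.8822

55.8822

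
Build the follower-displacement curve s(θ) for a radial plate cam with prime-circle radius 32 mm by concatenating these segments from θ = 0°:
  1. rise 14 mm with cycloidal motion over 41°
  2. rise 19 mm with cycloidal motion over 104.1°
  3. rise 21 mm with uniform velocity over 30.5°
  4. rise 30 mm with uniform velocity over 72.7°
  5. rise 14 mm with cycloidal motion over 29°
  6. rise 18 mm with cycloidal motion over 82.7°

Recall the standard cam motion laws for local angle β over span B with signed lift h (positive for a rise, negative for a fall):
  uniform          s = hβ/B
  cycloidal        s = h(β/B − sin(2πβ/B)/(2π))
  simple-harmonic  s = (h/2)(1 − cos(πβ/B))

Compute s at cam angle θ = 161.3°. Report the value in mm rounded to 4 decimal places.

seg 1 [0°–41°] cycloidal, h=14: full span → s += 14 → s = 14.0000
seg 2 [41°–145.1°] cycloidal, h=19: full span → s += 19 → s = 33.0000
seg 3 [145.1°–175.6°] uniform, h=21: θ=161.3° here. β=16.2, B=30.5. 21·16.2/30.5 = 11.1541 → s = 44.1541

44.1541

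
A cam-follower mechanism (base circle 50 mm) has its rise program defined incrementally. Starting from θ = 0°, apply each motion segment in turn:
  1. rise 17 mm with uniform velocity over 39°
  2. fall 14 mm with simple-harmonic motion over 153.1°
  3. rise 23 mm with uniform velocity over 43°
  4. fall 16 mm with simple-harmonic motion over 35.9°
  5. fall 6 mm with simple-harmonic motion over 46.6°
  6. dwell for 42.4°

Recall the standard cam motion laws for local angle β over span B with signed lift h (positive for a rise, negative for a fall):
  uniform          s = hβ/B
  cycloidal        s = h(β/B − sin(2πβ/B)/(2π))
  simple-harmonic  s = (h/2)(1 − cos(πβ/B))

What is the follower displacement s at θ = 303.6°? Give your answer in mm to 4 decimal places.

seg 1 [0°–39°] uniform, h=17: full span → s += 17 → s = 17.0000
seg 2 [39°–192.1°] simple-harmonic, h=-14: full span → s += -14 → s = 3.0000
seg 3 [192.1°–235.1°] uniform, h=23: full span → s += 23 → s = 26.0000
seg 4 [235.1°–271°] simple-harmonic, h=-16: full span → s += -16 → s = 10.0000
seg 5 [271°–317.6°] simple-harmonic, h=-6: θ=303.6° here. β=32.6, B=46.6. -6/2·(1 − cos(π·0.6996)) = -4.7601 → s = 5.2399

5.2399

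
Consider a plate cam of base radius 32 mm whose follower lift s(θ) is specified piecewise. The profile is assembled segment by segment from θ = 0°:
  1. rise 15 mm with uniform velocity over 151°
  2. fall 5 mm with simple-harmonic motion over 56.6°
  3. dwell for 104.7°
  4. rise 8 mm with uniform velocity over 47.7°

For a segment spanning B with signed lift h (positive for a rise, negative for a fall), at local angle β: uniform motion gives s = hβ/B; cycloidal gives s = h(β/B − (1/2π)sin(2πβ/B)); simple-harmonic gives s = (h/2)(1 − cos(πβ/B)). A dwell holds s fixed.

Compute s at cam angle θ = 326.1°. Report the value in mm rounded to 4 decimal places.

seg 1 [0°–151°] uniform, h=15: full span → s += 15 → s = 15.0000
seg 2 [151°–207.6°] simple-harmonic, h=-5: full span → s += -5 → s = 10.0000
seg 3 [207.6°–312.3°] dwell: s stays 10.0000
seg 4 [312.3°–360°] uniform, h=8: θ=326.1° here. β=13.8, B=47.7. 8·13.8/47.7 = 2.3145 → s = 12.3145

12.3145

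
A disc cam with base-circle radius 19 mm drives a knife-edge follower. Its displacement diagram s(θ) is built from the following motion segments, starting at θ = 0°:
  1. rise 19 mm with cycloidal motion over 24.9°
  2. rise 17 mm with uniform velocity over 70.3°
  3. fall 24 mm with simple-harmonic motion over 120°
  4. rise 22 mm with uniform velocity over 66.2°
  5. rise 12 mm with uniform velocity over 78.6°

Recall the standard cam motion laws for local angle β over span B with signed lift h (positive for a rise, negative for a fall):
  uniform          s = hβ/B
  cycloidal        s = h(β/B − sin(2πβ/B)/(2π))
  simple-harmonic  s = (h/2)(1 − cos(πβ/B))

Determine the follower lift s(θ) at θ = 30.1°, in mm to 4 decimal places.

seg 1 [0°–24.9°] cycloidal, h=19: full span → s += 19 → s = 19.0000
seg 2 [24.9°–95.2°] uniform, h=17: θ=30.1° here. β=5.2, B=70.3. 17·5.2/70.3 = 1.2575 → s = 20.2575

20.2575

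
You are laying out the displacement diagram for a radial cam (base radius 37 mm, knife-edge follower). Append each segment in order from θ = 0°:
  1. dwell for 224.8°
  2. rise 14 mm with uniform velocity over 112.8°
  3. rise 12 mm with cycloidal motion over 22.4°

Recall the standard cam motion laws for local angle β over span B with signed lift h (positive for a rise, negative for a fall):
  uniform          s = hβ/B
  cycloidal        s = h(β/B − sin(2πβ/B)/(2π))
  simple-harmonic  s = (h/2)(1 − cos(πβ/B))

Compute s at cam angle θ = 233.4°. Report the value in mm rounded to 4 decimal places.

seg 1 [0°–224.8°] dwell: s stays 0.0000
seg 2 [224.8°–337.6°] uniform, h=14: θ=233.4° here. β=8.6, B=112.8. 14·8.6/112.8 = 1.0674 → s = 1.0674

1.0674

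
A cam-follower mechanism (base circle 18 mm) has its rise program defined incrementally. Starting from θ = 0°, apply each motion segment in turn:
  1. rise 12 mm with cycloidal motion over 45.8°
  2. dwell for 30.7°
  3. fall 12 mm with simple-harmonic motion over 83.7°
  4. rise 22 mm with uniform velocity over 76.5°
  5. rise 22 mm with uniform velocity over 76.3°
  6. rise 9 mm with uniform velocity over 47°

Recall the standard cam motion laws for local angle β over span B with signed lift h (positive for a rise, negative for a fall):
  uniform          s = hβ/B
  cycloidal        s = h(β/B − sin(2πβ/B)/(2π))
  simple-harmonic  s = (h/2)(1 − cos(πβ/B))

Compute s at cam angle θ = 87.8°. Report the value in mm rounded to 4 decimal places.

seg 1 [0°–45.8°] cycloidal, h=12: full span → s += 12 → s = 12.0000
seg 2 [45.8°–76.5°] dwell: s stays 12.0000
seg 3 [76.5°–160.2°] simple-harmonic, h=-12: θ=87.8° here. β=11.3, B=83.7. -12/2·(1 − cos(π·0.1350)) = -0.5316 → s = 11.4684

11.4684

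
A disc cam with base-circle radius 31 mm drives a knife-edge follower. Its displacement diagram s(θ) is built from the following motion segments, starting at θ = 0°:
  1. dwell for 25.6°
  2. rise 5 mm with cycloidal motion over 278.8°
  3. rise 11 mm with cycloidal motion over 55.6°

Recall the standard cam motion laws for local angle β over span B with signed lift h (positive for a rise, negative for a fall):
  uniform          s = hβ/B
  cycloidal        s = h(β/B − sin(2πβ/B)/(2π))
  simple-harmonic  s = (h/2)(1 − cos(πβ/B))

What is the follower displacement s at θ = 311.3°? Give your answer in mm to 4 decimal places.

seg 1 [0°–25.6°] dwell: s stays 0.0000
seg 2 [25.6°–304.4°] cycloidal, h=5: full span → s += 5 → s = 5.0000
seg 3 [304.4°–360°] cycloidal, h=11: θ=311.3° here. β=6.9, B=55.6. 11·(0.1241 − sin(2π·0.1241)/(2π)) = 0.1342 → s = 5.1342

5.1342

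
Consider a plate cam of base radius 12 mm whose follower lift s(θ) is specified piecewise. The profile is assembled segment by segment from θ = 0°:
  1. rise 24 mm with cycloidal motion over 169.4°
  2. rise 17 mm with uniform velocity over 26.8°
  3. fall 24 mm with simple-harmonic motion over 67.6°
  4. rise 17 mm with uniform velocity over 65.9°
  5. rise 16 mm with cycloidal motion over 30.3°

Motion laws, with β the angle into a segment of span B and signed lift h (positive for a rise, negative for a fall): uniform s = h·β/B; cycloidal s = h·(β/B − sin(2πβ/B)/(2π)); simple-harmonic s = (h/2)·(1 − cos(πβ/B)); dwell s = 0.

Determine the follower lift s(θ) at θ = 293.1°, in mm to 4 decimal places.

seg 1 [0°–169.4°] cycloidal, h=24: full span → s += 24 → s = 24.0000
seg 2 [169.4°–196.2°] uniform, h=17: full span → s += 17 → s = 41.0000
seg 3 [196.2°–263.8°] simple-harmonic, h=-24: full span → s += -24 → s = 17.0000
seg 4 [263.8°–329.7°] uniform, h=17: θ=293.1° here. β=29.3, B=65.9. 17·29.3/65.9 = 7.5584 → s = 24.5584

24.5584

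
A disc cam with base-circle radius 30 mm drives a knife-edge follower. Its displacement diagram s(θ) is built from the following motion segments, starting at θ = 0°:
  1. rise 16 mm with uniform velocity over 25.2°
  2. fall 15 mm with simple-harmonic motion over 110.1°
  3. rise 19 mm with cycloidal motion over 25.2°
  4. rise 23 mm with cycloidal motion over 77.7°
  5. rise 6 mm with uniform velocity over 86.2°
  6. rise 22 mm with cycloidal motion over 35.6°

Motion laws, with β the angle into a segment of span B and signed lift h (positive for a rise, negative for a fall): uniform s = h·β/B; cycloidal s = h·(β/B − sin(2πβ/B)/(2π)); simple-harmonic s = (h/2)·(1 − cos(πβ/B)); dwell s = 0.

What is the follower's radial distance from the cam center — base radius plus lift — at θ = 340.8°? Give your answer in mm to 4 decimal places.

seg 1 [0°–25.2°] uniform, h=16: full span → s += 16 → s = 16.0000
seg 2 [25.2°–135.3°] simple-harmonic, h=-15: full span → s += -15 → s = 1.0000
seg 3 [135.3°–160.5°] cycloidal, h=19: full span → s += 19 → s = 20.0000
seg 4 [160.5°–238.2°] cycloidal, h=23: full span → s += 23 → s = 43.0000
seg 5 [238.2°–324.4°] uniform, h=6: full span → s += 6 → s = 49.0000
seg 6 [324.4°–360°] cycloidal, h=22: θ=340.8° here. β=16.4, B=35.6. 22·(0.4607 − sin(2π·0.4607)/(2π)) = 9.2784 → s = 58.2784
radial distance = base radius + s = 30 + 58.2784 = 88.2784

88.2784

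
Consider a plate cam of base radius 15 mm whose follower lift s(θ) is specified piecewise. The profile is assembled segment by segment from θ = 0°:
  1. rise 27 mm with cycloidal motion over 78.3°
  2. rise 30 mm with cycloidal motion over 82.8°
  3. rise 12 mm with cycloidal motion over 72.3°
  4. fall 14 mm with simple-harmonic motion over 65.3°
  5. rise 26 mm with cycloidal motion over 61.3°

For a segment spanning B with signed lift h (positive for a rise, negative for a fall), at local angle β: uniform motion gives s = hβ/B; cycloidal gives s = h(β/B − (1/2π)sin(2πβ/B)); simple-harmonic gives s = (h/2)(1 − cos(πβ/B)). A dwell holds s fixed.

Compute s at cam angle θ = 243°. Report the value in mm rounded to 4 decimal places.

seg 1 [0°–78.3°] cycloidal, h=27: full span → s += 27 → s = 27.0000
seg 2 [78.3°–161.1°] cycloidal, h=30: full span → s += 30 → s = 57.0000
seg 3 [161.1°–233.4°] cycloidal, h=12: full span → s += 12 → s = 69.0000
seg 4 [233.4°–298.7°] simple-harmonic, h=-14: θ=243° here. β=9.6, B=65.3. -14/2·(1 − cos(π·0.1470)) = -0.7334 → s = 68.2666

68.2666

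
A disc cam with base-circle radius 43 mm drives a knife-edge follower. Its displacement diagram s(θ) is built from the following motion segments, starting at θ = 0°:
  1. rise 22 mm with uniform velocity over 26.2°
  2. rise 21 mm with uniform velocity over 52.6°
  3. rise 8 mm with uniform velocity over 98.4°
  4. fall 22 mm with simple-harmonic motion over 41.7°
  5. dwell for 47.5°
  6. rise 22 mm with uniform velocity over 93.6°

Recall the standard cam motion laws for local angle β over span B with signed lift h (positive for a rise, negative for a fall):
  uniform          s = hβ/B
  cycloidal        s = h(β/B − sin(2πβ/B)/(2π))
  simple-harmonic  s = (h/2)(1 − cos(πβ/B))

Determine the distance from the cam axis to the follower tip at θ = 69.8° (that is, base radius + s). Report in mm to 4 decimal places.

seg 1 [0°–26.2°] uniform, h=22: full span → s += 22 → s = 22.0000
seg 2 [26.2°–78.8°] uniform, h=21: θ=69.8° here. β=43.6, B=52.6. 21·43.6/52.6 = 17.4068 → s = 39.4068
radial distance = base radius + s = 43 + 39.4068 = 82.4068

82.4068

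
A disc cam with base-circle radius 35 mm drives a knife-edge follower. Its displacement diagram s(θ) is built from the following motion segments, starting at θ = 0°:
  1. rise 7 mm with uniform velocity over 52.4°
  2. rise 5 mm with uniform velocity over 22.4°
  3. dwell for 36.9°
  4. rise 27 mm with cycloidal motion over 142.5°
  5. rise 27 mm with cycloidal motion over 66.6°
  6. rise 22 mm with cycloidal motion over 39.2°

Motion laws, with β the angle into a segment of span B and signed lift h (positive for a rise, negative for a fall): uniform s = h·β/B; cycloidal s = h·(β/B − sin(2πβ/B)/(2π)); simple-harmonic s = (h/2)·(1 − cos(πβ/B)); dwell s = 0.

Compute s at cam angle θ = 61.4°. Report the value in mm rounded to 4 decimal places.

seg 1 [0°–52.4°] uniform, h=7: full span → s += 7 → s = 7.0000
seg 2 [52.4°–74.8°] uniform, h=5: θ=61.4° here. β=9, B=22.4. 5·9/22.4 = 2.0089 → s = 9.0089

9.0089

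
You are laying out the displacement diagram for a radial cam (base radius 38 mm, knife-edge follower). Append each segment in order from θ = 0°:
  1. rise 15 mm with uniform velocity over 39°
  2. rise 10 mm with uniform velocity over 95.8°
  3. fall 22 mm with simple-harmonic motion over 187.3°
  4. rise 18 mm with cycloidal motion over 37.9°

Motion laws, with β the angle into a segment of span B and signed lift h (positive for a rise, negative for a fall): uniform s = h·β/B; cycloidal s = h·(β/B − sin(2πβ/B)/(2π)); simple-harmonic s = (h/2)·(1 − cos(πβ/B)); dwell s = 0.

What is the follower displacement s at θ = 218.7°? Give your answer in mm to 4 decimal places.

seg 1 [0°–39°] uniform, h=15: full span → s += 15 → s = 15.0000
seg 2 [39°–134.8°] uniform, h=10: full span → s += 10 → s = 25.0000
seg 3 [134.8°–322.1°] simple-harmonic, h=-22: θ=218.7° here. β=83.9, B=187.3. -22/2·(1 − cos(π·0.4479)) = -9.2091 → s = 15.7909

15.7909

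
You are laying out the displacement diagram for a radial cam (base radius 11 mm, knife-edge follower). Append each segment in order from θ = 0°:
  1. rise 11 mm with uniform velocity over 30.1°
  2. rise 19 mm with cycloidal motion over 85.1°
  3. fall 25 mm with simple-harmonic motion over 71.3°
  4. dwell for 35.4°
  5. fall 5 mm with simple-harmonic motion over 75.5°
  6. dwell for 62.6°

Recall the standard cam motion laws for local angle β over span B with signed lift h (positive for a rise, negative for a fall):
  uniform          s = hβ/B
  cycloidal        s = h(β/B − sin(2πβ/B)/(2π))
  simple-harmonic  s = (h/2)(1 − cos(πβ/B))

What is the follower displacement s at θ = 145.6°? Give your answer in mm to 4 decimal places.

seg 1 [0°–30.1°] uniform, h=11: full span → s += 11 → s = 11.0000
seg 2 [30.1°–115.2°] cycloidal, h=19: full span → s += 19 → s = 30.0000
seg 3 [115.2°–186.5°] simple-harmonic, h=-25: θ=145.6° here. β=30.4, B=71.3. -25/2·(1 − cos(π·0.4264)) = -9.6342 → s = 20.3658

20.3658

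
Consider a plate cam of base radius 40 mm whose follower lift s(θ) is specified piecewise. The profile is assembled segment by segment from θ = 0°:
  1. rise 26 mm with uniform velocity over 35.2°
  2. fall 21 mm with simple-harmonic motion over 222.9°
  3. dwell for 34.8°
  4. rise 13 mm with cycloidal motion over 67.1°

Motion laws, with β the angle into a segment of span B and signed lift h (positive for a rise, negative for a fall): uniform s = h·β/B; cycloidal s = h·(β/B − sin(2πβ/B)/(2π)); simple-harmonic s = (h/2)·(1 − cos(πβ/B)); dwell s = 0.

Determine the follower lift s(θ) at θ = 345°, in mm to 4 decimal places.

seg 1 [0°–35.2°] uniform, h=26: full span → s += 26 → s = 26.0000
seg 2 [35.2°–258.1°] simple-harmonic, h=-21: full span → s += -21 → s = 5.0000
seg 3 [258.1°–292.9°] dwell: s stays 5.0000
seg 4 [292.9°–360°] cycloidal, h=13: θ=345° here. β=52.1, B=67.1. 13·(0.7765 − sin(2π·0.7765)/(2π)) = 12.1344 → s = 17.1344

17.1344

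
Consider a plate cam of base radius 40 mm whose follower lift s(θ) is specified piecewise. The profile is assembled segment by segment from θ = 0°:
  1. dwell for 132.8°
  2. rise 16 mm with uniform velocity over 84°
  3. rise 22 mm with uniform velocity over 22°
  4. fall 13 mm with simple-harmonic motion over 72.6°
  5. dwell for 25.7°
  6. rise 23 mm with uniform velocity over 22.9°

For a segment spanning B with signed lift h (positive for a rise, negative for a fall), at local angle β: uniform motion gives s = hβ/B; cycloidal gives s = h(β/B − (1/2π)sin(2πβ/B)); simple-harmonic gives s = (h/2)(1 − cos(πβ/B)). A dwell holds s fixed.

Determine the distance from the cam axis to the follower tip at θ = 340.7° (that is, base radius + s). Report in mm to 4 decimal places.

seg 1 [0°–132.8°] dwell: s stays 0.0000
seg 2 [132.8°–216.8°] uniform, h=16: full span → s += 16 → s = 16.0000
seg 3 [216.8°–238.8°] uniform, h=22: full span → s += 22 → s = 38.0000
seg 4 [238.8°–311.4°] simple-harmonic, h=-13: full span → s += -13 → s = 25.0000
seg 5 [311.4°–337.1°] dwell: s stays 25.0000
seg 6 [337.1°–360°] uniform, h=23: θ=340.7° here. β=3.6, B=22.9. 23·3.6/22.9 = 3.6157 → s = 28.6157
radial distance = base radius + s = 40 + 28.6157 = 68.6157

68.6157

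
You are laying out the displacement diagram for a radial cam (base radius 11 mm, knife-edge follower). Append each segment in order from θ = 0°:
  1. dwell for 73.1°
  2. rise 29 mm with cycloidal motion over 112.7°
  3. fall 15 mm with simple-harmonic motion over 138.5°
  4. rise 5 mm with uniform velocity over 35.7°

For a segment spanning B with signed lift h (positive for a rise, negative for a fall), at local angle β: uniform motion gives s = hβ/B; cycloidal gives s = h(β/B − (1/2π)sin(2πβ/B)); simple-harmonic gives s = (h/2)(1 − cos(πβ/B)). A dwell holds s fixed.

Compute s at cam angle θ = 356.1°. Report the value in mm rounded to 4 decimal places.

seg 1 [0°–73.1°] dwell: s stays 0.0000
seg 2 [73.1°–185.8°] cycloidal, h=29: full span → s += 29 → s = 29.0000
seg 3 [185.8°–324.3°] simple-harmonic, h=-15: full span → s += -15 → s = 14.0000
seg 4 [324.3°–360°] uniform, h=5: θ=356.1° here. β=31.8, B=35.7. 5·31.8/35.7 = 4.4538 → s = 18.4538

18.4538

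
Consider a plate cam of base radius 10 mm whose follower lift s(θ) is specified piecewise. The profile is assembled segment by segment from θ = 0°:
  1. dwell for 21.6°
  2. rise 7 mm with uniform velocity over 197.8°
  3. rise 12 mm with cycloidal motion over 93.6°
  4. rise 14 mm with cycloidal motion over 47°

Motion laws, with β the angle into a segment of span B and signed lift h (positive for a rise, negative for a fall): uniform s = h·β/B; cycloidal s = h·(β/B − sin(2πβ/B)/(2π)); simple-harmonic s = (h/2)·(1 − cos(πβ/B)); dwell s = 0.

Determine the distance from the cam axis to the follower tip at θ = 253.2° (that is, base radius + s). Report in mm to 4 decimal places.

seg 1 [0°–21.6°] dwell: s stays 0.0000
seg 2 [21.6°–219.4°] uniform, h=7: full span → s += 7 → s = 7.0000
seg 3 [219.4°–313°] cycloidal, h=12: θ=253.2° here. β=33.8, B=93.6. 12·(0.3611 − sin(2π·0.3611)/(2π)) = 2.8703 → s = 9.8703
radial distance = base radius + s = 10 + 9.8703 = 19.8703

19.8703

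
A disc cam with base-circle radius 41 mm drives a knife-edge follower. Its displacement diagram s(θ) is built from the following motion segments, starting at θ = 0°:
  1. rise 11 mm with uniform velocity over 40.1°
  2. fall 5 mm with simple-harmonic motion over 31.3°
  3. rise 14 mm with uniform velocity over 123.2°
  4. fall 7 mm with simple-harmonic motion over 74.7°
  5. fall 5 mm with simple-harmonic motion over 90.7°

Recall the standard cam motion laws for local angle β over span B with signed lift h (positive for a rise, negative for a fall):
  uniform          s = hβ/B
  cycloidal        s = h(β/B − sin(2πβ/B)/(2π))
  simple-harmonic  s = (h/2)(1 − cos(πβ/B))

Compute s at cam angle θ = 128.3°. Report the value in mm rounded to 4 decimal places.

seg 1 [0°–40.1°] uniform, h=11: full span → s += 11 → s = 11.0000
seg 2 [40.1°–71.4°] simple-harmonic, h=-5: full span → s += -5 → s = 6.0000
seg 3 [71.4°–194.6°] uniform, h=14: θ=128.3° here. β=56.9, B=123.2. 14·56.9/123.2 = 6.4659 → s = 12.4659

12.4659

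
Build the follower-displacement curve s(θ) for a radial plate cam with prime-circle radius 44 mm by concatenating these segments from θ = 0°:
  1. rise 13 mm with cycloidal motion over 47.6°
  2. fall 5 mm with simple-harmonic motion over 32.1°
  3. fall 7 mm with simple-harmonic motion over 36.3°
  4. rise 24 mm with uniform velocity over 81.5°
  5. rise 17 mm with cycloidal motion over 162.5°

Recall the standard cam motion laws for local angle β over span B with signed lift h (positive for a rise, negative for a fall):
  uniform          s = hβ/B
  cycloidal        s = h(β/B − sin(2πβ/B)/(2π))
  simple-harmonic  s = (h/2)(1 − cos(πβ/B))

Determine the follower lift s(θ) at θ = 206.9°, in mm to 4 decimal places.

seg 1 [0°–47.6°] cycloidal, h=13: full span → s += 13 → s = 13.0000
seg 2 [47.6°–79.7°] simple-harmonic, h=-5: full span → s += -5 → s = 8.0000
seg 3 [79.7°–116°] simple-harmonic, h=-7: full span → s += -7 → s = 1.0000
seg 4 [116°–197.5°] uniform, h=24: full span → s += 24 → s = 25.0000
seg 5 [197.5°–360°] cycloidal, h=17: θ=206.9° here. β=9.4, B=162.5. 17·(0.0578 − sin(2π·0.0578)/(2π)) = 0.0215 → s = 25.0215

25.0215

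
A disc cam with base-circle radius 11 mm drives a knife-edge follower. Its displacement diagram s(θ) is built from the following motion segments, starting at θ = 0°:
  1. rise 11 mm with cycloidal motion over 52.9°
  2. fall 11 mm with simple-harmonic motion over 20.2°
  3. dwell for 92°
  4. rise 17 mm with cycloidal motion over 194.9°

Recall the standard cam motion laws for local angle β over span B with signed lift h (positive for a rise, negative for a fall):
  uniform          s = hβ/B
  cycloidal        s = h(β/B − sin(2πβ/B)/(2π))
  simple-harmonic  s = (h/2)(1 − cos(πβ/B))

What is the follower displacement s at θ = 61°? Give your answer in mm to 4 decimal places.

seg 1 [0°–52.9°] cycloidal, h=11: full span → s += 11 → s = 11.0000
seg 2 [52.9°–73.1°] simple-harmonic, h=-11: θ=61° here. β=8.1, B=20.2. -11/2·(1 − cos(π·0.4010)) = -3.8167 → s = 7.1833

7.1833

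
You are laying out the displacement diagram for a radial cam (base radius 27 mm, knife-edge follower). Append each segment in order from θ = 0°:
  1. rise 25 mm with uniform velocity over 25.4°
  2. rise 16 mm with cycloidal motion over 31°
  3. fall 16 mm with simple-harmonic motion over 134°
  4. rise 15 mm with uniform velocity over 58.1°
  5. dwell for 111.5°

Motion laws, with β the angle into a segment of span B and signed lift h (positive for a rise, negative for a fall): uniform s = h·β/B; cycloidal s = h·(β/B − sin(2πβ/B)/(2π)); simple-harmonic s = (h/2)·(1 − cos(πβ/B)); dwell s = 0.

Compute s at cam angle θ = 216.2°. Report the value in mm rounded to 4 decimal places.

seg 1 [0°–25.4°] uniform, h=25: full span → s += 25 → s = 25.0000
seg 2 [25.4°–56.4°] cycloidal, h=16: full span → s += 16 → s = 41.0000
seg 3 [56.4°–190.4°] simple-harmonic, h=-16: full span → s += -16 → s = 25.0000
seg 4 [190.4°–248.5°] uniform, h=15: θ=216.2° here. β=25.8, B=58.1. 15·25.8/58.1 = 6.6609 → s = 31.6609

31.6609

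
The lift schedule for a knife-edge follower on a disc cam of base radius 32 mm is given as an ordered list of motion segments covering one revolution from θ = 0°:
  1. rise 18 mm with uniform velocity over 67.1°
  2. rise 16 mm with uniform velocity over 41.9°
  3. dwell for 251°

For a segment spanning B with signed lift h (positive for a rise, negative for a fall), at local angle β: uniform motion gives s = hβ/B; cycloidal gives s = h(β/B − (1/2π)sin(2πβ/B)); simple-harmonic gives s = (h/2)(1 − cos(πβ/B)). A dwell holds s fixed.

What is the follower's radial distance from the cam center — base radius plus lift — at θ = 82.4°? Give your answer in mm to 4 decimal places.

seg 1 [0°–67.1°] uniform, h=18: full span → s += 18 → s = 18.0000
seg 2 [67.1°–109°] uniform, h=16: θ=82.4° here. β=15.3, B=41.9. 16·15.3/41.9 = 5.8425 → s = 23.8425
radial distance = base radius + s = 32 + 23.8425 = 55.8425

55.8425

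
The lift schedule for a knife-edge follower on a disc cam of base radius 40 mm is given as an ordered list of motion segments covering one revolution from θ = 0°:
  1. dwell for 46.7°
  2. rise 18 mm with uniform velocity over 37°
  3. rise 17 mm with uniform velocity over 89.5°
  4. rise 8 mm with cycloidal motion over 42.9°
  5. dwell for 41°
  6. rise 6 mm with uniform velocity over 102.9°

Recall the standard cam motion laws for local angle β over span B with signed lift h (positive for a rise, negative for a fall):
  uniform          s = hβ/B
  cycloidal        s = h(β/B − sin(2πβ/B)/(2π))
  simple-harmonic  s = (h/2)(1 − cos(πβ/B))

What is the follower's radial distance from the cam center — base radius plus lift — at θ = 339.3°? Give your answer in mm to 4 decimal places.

seg 1 [0°–46.7°] dwell: s stays 0.0000
seg 2 [46.7°–83.7°] uniform, h=18: full span → s += 18 → s = 18.0000
seg 3 [83.7°–173.2°] uniform, h=17: full span → s += 17 → s = 35.0000
seg 4 [173.2°–216.1°] cycloidal, h=8: full span → s += 8 → s = 43.0000
seg 5 [216.1°–257.1°] dwell: s stays 43.0000
seg 6 [257.1°–360°] uniform, h=6: θ=339.3° here. β=82.2, B=102.9. 6·82.2/102.9 = 4.7930 → s = 47.7930
radial distance = base radius + s = 40 + 47.7930 = 87.7930

87.7930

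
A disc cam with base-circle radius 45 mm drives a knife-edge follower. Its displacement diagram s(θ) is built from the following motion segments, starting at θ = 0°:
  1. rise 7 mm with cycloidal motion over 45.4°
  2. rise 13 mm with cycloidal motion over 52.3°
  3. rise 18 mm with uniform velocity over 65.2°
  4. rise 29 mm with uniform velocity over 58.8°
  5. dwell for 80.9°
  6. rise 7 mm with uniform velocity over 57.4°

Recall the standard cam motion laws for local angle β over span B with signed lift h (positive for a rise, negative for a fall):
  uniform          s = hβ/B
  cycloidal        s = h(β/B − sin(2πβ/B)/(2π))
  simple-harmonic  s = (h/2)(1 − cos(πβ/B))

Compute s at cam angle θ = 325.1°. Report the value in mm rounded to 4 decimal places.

seg 1 [0°–45.4°] cycloidal, h=7: full span → s += 7 → s = 7.0000
seg 2 [45.4°–97.7°] cycloidal, h=13: full span → s += 13 → s = 20.0000
seg 3 [97.7°–162.9°] uniform, h=18: full span → s += 18 → s = 38.0000
seg 4 [162.9°–221.7°] uniform, h=29: full span → s += 29 → s = 67.0000
seg 5 [221.7°–302.6°] dwell: s stays 67.0000
seg 6 [302.6°–360°] uniform, h=7: θ=325.1° here. β=22.5, B=57.4. 7·22.5/57.4 = 2.7439 → s = 69.7439

69.7439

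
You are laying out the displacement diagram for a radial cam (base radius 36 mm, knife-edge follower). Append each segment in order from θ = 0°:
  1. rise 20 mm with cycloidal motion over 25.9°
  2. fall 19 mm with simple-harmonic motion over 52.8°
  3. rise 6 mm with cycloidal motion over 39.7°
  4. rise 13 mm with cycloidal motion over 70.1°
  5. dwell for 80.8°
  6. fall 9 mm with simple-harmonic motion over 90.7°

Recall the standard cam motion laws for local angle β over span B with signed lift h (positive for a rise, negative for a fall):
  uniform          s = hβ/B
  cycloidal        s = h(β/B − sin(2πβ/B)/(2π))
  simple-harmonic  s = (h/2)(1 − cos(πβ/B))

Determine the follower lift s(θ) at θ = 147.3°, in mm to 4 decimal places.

seg 1 [0°–25.9°] cycloidal, h=20: full span → s += 20 → s = 20.0000
seg 2 [25.9°–78.7°] simple-harmonic, h=-19: full span → s += -19 → s = 1.0000
seg 3 [78.7°–118.4°] cycloidal, h=6: full span → s += 6 → s = 7.0000
seg 4 [118.4°–188.5°] cycloidal, h=13: θ=147.3° here. β=28.9, B=70.1. 13·(0.4123 − sin(2π·0.4123)/(2π)) = 4.2759 → s = 11.2759

11.2759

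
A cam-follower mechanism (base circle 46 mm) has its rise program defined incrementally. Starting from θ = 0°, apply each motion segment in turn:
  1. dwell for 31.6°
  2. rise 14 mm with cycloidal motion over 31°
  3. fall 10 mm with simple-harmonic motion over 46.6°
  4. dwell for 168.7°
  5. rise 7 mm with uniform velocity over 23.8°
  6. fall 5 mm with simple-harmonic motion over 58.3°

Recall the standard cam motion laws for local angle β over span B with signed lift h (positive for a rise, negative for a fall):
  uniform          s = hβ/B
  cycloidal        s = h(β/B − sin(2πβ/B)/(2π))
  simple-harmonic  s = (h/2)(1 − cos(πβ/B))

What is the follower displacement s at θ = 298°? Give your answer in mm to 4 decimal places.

seg 1 [0°–31.6°] dwell: s stays 0.0000
seg 2 [31.6°–62.6°] cycloidal, h=14: full span → s += 14 → s = 14.0000
seg 3 [62.6°–109.2°] simple-harmonic, h=-10: full span → s += -10 → s = 4.0000
seg 4 [109.2°–277.9°] dwell: s stays 4.0000
seg 5 [277.9°–301.7°] uniform, h=7: θ=298° here. β=20.1, B=23.8. 7·20.1/23.8 = 5.9118 → s = 9.9118

9.9118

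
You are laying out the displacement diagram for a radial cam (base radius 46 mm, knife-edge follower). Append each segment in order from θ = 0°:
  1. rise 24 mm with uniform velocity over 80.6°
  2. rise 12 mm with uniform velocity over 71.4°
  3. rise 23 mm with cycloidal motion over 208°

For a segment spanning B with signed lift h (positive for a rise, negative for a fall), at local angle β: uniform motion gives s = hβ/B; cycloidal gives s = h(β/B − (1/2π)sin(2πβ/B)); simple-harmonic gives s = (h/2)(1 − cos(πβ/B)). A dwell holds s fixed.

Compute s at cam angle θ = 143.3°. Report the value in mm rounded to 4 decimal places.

seg 1 [0°–80.6°] uniform, h=24: full span → s += 24 → s = 24.0000
seg 2 [80.6°–152°] uniform, h=12: θ=143.3° here. β=62.7, B=71.4. 12·62.7/71.4 = 10.5378 → s = 34.5378

34.5378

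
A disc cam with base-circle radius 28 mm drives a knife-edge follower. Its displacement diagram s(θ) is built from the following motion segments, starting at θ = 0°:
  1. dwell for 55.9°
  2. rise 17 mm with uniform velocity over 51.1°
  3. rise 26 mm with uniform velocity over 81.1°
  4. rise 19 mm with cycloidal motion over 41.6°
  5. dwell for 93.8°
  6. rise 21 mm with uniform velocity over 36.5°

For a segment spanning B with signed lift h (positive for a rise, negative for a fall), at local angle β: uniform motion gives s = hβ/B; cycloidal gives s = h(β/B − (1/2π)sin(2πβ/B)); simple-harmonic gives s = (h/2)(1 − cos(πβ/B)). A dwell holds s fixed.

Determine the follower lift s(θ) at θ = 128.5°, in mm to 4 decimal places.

seg 1 [0°–55.9°] dwell: s stays 0.0000
seg 2 [55.9°–107°] uniform, h=17: full span → s += 17 → s = 17.0000
seg 3 [107°–188.1°] uniform, h=26: θ=128.5° here. β=21.5, B=81.1. 26·21.5/81.1 = 6.8927 → s = 23.8927

23.8927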